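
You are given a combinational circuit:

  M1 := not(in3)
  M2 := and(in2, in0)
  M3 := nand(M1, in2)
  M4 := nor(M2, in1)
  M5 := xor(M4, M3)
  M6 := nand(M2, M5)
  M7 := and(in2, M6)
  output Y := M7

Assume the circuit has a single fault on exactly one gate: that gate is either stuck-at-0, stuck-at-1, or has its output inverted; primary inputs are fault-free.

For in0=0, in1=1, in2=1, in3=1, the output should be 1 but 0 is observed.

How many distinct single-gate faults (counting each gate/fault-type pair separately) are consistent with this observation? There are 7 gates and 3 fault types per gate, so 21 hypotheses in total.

Fault-free: M1=0, M2=0, M3=1, M4=0, M5=1, M6=1, M7=1 → 1. Observed 0.
  M1: none of the 3 fault types match ✗
  M2: stuck-at-1, inverted output ✓; others ✗
  M3: none of the 3 fault types match ✗
  M4: none of the 3 fault types match ✗
  M5: none of the 3 fault types match ✗
  M6: stuck-at-0, inverted output ✓; others ✗
  M7: stuck-at-0, inverted output ✓; others ✗
Consistent faults: {M2 stuck-at-1, M2 inverted output, M6 stuck-at-0, M6 inverted output, M7 stuck-at-0, M7 inverted output} — 6 in all.

6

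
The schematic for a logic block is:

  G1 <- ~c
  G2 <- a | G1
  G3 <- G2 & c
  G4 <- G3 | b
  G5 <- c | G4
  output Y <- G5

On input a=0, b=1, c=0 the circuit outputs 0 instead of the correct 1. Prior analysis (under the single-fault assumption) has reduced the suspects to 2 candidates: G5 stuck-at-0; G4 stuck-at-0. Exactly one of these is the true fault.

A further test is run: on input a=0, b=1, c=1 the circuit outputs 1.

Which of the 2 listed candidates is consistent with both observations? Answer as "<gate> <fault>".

Evaluate each candidate on input a=0, b=1, c=1:
  G5 stuck-at-0: G1=0, G2=0, G3=0, G4=1, G5=0 [stuck-at-0] → 0 — eliminated
  G4 stuck-at-0: G1=0, G2=0, G3=0, G4=0 [stuck-at-0], G5=1 → 1 — matches
Only G4 stuck-at-0 reproduces the observed 1.

G4 stuck-at-0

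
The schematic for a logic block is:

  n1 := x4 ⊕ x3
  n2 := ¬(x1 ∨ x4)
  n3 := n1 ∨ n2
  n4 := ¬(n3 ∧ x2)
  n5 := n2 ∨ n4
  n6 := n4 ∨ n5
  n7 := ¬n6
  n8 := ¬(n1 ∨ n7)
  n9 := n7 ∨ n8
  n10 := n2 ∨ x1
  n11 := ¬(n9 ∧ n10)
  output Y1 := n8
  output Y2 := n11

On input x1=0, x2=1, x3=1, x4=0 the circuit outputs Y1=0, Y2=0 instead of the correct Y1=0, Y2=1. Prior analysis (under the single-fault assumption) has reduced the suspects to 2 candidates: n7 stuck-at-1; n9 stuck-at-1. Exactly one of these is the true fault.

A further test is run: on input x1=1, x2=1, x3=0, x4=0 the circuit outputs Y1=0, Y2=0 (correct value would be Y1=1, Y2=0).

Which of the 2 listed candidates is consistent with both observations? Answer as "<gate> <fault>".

Evaluate each candidate on input x1=1, x2=1, x3=0, x4=0:
  n7 stuck-at-1: n1=0, n2=0, n3=0, n4=1, n5=1, n6=1, n7=1 [stuck-at-1], n8=0, n9=1, n10=1, n11=0 → Y1=0, Y2=0 — matches
  n9 stuck-at-1: n1=0, n2=0, n3=0, n4=1, n5=1, n6=1, n7=0, n8=1, n9=1 [stuck-at-1], n10=1, n11=0 → Y1=1, Y2=0 — eliminated
Only n7 stuck-at-1 reproduces the observed Y1=0, Y2=0.

n7 stuck-at-1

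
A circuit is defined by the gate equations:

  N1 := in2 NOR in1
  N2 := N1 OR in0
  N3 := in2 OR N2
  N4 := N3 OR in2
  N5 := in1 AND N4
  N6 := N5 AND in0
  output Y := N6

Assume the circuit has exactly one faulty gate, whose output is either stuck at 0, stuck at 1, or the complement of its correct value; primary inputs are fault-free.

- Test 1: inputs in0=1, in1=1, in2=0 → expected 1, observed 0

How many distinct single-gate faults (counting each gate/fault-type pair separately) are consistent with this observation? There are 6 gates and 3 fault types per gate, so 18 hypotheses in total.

Fault-free: N1=0, N2=1, N3=1, N4=1, N5=1, N6=1 → 1. Observed 0.
  N1: none of the 3 fault types match ✗
  N2: stuck-at-0, inverted output ✓; others ✗
  N3: stuck-at-0, inverted output ✓; others ✗
  N4: stuck-at-0, inverted output ✓; others ✗
  N5: stuck-at-0, inverted output ✓; others ✗
  N6: stuck-at-0, inverted output ✓; others ✗
Consistent faults: {N2 stuck-at-0, N2 inverted output, N3 stuck-at-0, N3 inverted output, N4 stuck-at-0, N4 inverted output, N5 stuck-at-0, N5 inverted output, N6 stuck-at-0, N6 inverted output} — 10 in all.

10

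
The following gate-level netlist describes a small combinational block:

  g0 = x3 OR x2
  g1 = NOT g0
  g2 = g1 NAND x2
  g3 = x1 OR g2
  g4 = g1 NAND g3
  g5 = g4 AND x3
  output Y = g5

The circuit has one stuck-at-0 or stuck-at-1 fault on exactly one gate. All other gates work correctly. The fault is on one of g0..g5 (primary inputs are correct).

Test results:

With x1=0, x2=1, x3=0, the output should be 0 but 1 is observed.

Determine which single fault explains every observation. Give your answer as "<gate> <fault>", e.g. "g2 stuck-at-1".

g5 stuck-at-1

Fault-free values for test 1 (x1=0, x2=1, x3=0): g0=1, g1=0, g2=1, g3=1, g4=1, g5=0, giving Y=0. Observed 1.
Test 1: faults giving observed 1 are {g5 stuck-at-1}.
Only g5 stuck-at-1 is consistent with every test.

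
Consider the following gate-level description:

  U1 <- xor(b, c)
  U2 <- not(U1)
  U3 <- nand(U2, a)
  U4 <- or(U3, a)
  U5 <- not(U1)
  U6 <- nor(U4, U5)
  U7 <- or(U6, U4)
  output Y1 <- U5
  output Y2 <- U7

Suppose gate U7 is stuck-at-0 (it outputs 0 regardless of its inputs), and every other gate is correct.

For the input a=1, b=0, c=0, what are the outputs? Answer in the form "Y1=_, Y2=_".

Propagate with U7 forced: U1=0, U2=1, U3=0, U4=1, U5=1, U6=0, U7=0 [stuck-at-0].
So the outputs are Y1=1, Y2=0. (Without the fault they would be Y1=1, Y2=1.)

Y1=1, Y2=0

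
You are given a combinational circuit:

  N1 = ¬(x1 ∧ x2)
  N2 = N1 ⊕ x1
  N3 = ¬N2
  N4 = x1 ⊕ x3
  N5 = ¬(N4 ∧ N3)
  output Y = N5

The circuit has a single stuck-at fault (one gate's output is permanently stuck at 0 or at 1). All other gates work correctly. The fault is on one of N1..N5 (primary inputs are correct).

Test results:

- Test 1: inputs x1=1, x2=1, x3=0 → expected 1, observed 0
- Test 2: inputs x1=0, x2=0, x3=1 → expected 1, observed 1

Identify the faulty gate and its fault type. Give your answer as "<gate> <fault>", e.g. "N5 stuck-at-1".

Fault-free values for test 1 (x1=1, x2=1, x3=0): N1=0, N2=1, N3=0, N4=1, N5=1, giving Y=1. Observed 0.
Test 1: faults giving observed 0 are {N1 stuck-at-1, N2 stuck-at-0, N3 stuck-at-1, N5 stuck-at-0}.
Test 2 (x1=0, x2=0, x3=1): fault-free N1=1, N2=1, N3=0, N4=1, N5=1 → 1; observed 1. Eliminates N2 stuck-at-0, N3 stuck-at-1, N5 stuck-at-0.
Only N1 stuck-at-1 is consistent with every test.

N1 stuck-at-1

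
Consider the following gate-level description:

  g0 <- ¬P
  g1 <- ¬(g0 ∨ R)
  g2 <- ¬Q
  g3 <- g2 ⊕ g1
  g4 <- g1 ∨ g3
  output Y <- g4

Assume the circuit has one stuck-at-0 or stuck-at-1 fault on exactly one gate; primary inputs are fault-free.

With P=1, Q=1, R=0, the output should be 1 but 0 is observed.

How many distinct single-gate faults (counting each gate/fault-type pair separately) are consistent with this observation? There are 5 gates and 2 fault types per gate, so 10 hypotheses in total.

Fault-free: g0=0, g1=1, g2=0, g3=1, g4=1 → 1. Observed 0.
  g0 stuck-at-0: output 1 ✗
  g0 stuck-at-1: output 0 ✓
  g1 stuck-at-0: output 0 ✓
  g1 stuck-at-1: output 1 ✗
  g2 stuck-at-0: output 1 ✗
  g2 stuck-at-1: output 1 ✗
  g3 stuck-at-0: output 1 ✗
  g3 stuck-at-1: output 1 ✗
  g4 stuck-at-0: output 0 ✓
  g4 stuck-at-1: output 1 ✗
Consistent faults: {g0 stuck-at-1, g1 stuck-at-0, g4 stuck-at-0} — 3 in all.

3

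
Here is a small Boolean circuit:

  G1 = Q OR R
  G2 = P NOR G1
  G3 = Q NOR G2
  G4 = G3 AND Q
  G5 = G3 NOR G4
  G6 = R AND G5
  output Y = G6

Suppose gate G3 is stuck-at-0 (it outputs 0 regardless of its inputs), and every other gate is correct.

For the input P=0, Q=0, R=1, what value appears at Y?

Propagate with G3 forced: G1=1, G2=0, G3=0 [stuck-at-0], G4=0, G5=1, G6=1.
So Y = 1. (Without the fault it would be 0.)

1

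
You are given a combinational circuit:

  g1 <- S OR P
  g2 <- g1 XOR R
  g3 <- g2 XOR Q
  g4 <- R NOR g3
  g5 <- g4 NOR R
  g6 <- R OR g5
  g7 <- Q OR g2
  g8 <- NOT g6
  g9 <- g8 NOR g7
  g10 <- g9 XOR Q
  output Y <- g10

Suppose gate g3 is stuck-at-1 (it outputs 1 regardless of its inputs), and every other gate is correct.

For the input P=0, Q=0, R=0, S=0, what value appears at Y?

Propagate with g3 forced: g1=0, g2=0, g3=1 [stuck-at-1], g4=0, g5=1, g6=1, g7=0, g8=0, g9=1, g10=1.
So Y = 1. (Without the fault it would be 0.)

1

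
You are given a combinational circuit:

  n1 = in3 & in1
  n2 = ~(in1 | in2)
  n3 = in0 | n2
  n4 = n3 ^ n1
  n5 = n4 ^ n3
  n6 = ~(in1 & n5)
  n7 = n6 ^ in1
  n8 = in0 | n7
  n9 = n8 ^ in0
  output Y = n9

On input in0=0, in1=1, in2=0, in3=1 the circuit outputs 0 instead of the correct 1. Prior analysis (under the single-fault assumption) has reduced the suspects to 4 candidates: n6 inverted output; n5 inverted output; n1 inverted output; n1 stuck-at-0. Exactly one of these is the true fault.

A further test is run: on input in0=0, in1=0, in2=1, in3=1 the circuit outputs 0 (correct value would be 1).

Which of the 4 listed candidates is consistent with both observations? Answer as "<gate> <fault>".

Evaluate each candidate on input in0=0, in1=0, in2=1, in3=1:
  n6 inverted output: n1=0, n2=0, n3=0, n4=0, n5=0, n6=0 [inverted output], n7=0, n8=0, n9=0 → 0 — matches
  n5 inverted output: n1=0, n2=0, n3=0, n4=0, n5=1 [inverted output], n6=1, n7=1, n8=1, n9=1 → 1 — eliminated
  n1 inverted output: n1=1 [inverted output], n2=0, n3=0, n4=1, n5=1, n6=1, n7=1, n8=1, n9=1 → 1 — eliminated
  n1 stuck-at-0: n1=0 [stuck-at-0], n2=0, n3=0, n4=0, n5=0, n6=1, n7=1, n8=1, n9=1 → 1 — eliminated
Only n6 inverted output reproduces the observed 0.

n6 inverted output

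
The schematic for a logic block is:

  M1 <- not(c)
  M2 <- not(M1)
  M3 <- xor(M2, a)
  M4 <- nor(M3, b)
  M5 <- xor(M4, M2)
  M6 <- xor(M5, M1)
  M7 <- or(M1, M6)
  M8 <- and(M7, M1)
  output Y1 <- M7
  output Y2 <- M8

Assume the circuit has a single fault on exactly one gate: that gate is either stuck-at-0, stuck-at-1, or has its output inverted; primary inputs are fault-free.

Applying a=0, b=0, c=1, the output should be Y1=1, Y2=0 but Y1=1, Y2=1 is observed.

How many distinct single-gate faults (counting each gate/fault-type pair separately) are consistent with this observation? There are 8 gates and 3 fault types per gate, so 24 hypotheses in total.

Fault-free: M1=0, M2=1, M3=1, M4=0, M5=1, M6=1, M7=1, M8=0 → Y1=1, Y2=0. Observed Y1=1, Y2=1.
  M1: stuck-at-1, inverted output ✓; others ✗
  M2: none of the 3 fault types match ✗
  M3: none of the 3 fault types match ✗
  M4: none of the 3 fault types match ✗
  M5: none of the 3 fault types match ✗
  M6: none of the 3 fault types match ✗
  M7: none of the 3 fault types match ✗
  M8: stuck-at-1, inverted output ✓; others ✗
Consistent faults: {M1 stuck-at-1, M1 inverted output, M8 stuck-at-1, M8 inverted output} — 4 in all.

4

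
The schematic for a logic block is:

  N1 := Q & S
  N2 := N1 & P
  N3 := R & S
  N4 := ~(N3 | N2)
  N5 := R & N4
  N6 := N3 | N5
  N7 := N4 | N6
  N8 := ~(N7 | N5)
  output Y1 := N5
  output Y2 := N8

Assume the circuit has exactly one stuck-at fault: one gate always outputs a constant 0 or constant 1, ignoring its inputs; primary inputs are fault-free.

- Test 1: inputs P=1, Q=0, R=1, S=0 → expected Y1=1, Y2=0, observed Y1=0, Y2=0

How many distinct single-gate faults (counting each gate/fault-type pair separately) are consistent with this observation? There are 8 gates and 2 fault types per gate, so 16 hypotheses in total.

Fault-free: N1=0, N2=0, N3=0, N4=1, N5=1, N6=1, N7=1, N8=0 → Y1=1, Y2=0. Observed Y1=0, Y2=0.
  N1: none of the 2 fault types match ✗
  N2: none of the 2 fault types match ✗
  N3: stuck-at-1 ✓; others ✗
  N4: none of the 2 fault types match ✗
  N5: stuck-at-0 ✓; others ✗
  N6: none of the 2 fault types match ✗
  N7: none of the 2 fault types match ✗
  N8: none of the 2 fault types match ✗
Consistent faults: {N3 stuck-at-1, N5 stuck-at-0} — 2 in all.

2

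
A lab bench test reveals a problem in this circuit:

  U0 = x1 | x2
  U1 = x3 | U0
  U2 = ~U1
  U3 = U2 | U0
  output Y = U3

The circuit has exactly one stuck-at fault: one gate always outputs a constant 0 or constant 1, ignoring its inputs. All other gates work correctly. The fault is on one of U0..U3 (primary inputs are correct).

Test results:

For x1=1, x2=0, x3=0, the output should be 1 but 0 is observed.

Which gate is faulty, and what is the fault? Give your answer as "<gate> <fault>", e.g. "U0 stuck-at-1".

U3 stuck-at-0

Fault-free values for test 1 (x1=1, x2=0, x3=0): U0=1, U1=1, U2=0, U3=1, giving Y=1. Observed 0.
Test 1: faults giving observed 0 are {U3 stuck-at-0}.
Only U3 stuck-at-0 is consistent with every test.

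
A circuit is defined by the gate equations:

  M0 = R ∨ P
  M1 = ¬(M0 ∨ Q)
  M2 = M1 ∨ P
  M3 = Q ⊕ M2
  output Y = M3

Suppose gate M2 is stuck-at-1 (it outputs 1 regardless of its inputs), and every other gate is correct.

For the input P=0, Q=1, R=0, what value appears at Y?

0

Propagate with M2 forced: M0=0, M1=0, M2=1 [stuck-at-1], M3=0.
So Y = 0. (Without the fault it would be 1.)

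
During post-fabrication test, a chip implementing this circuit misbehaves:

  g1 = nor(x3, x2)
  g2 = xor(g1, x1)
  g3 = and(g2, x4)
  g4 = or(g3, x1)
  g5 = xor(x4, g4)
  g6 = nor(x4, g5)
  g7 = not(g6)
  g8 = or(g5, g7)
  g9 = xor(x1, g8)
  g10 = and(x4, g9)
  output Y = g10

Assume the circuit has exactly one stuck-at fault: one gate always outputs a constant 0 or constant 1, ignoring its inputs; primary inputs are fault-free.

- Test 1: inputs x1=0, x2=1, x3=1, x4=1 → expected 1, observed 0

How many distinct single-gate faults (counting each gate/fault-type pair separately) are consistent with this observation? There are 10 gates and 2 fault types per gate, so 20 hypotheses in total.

3

Fault-free: g1=0, g2=0, g3=0, g4=0, g5=1, g6=0, g7=1, g8=1, g9=1, g10=1 → 1. Observed 0.
  g1: none of the 2 fault types match ✗
  g2: none of the 2 fault types match ✗
  g3: none of the 2 fault types match ✗
  g4: none of the 2 fault types match ✗
  g5: none of the 2 fault types match ✗
  g6: none of the 2 fault types match ✗
  g7: none of the 2 fault types match ✗
  g8: stuck-at-0 ✓; others ✗
  g9: stuck-at-0 ✓; others ✗
  g10: stuck-at-0 ✓; others ✗
Consistent faults: {g8 stuck-at-0, g9 stuck-at-0, g10 stuck-at-0} — 3 in all.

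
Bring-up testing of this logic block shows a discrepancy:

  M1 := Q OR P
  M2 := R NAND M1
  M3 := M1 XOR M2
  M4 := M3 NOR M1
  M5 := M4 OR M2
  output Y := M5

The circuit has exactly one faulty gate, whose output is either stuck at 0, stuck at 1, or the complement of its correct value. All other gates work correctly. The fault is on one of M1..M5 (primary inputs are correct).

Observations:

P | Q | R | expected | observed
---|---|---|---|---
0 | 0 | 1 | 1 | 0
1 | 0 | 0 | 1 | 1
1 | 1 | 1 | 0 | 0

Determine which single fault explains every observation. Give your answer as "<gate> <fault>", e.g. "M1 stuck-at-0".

M1 stuck-at-1

Fault-free values for test 1 (P=0, Q=0, R=1): M1=0, M2=1, M3=1, M4=0, M5=1, giving Y=1. Observed 0.
Test 1: faults giving observed 0 are {M1 stuck-at-1, M1 inverted output, M5 stuck-at-0, M5 inverted output}.
Test 2 (P=1, Q=0, R=0): fault-free M1=1, M2=1, M3=0, M4=0, M5=1 → 1; observed 1. Eliminates M5 stuck-at-0, M5 inverted output.
Test 3 (P=1, Q=1, R=1): fault-free M1=1, M2=0, M3=1, M4=0, M5=0 → 0; observed 0. Eliminates M1 inverted output.
Only M1 stuck-at-1 is consistent with every test.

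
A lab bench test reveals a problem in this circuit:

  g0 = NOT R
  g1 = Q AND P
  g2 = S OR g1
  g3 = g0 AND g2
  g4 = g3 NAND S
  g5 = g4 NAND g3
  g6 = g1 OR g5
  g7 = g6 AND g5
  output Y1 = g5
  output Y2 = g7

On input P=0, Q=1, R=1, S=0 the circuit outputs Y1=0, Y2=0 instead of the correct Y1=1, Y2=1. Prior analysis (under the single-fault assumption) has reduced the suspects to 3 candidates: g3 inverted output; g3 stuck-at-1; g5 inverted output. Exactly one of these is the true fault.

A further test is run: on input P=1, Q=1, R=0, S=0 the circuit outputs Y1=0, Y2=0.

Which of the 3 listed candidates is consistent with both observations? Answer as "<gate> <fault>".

Evaluate each candidate on input P=1, Q=1, R=0, S=0:
  g3 inverted output: g0=1, g1=1, g2=1, g3=0 [inverted output], g4=1, g5=1, g6=1, g7=1 → Y1=1, Y2=1 — eliminated
  g3 stuck-at-1: g0=1, g1=1, g2=1, g3=1 [stuck-at-1], g4=1, g5=0, g6=1, g7=0 → Y1=0, Y2=0 — matches
  g5 inverted output: g0=1, g1=1, g2=1, g3=1, g4=1, g5=1 [inverted output], g6=1, g7=1 → Y1=1, Y2=1 — eliminated
Only g3 stuck-at-1 reproduces the observed Y1=0, Y2=0.

g3 stuck-at-1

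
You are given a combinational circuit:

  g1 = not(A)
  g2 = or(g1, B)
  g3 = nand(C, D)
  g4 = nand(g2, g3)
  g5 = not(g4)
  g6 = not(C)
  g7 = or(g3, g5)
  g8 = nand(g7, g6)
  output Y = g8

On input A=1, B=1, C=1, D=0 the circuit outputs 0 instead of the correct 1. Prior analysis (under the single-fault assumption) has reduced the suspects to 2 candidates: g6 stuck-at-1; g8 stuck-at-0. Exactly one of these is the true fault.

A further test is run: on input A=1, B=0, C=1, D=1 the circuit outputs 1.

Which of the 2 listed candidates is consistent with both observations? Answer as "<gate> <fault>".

g6 stuck-at-1

Evaluate each candidate on input A=1, B=0, C=1, D=1:
  g6 stuck-at-1: g1=0, g2=0, g3=0, g4=1, g5=0, g6=1 [stuck-at-1], g7=0, g8=1 → 1 — matches
  g8 stuck-at-0: g1=0, g2=0, g3=0, g4=1, g5=0, g6=0, g7=0, g8=0 [stuck-at-0] → 0 — eliminated
Only g6 stuck-at-1 reproduces the observed 1.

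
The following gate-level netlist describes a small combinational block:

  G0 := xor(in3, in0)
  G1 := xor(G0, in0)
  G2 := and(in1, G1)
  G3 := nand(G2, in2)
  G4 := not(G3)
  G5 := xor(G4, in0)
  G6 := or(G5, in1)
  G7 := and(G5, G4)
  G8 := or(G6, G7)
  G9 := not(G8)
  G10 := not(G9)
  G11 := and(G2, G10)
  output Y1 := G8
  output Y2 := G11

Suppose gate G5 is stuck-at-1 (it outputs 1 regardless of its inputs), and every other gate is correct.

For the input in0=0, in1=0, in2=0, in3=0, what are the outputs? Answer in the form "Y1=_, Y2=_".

Propagate with G5 forced: G0=0, G1=0, G2=0, G3=1, G4=0, G5=1 [stuck-at-1], G6=1, G7=0, G8=1, G9=0, G10=1, G11=0.
So the outputs are Y1=1, Y2=0. (Without the fault they would be Y1=0, Y2=0.)

Y1=1, Y2=0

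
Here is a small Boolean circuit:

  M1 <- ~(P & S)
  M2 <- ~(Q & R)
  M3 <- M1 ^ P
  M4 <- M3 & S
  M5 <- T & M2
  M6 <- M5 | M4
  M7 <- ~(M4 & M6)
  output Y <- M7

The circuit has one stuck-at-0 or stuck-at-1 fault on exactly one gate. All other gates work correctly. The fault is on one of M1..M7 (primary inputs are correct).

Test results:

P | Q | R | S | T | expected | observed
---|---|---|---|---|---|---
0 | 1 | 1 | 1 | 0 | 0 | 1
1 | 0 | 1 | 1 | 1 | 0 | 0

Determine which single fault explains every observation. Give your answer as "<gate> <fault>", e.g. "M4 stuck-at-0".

M1 stuck-at-0

Fault-free values for test 1 (P=0, Q=1, R=1, S=1, T=0): M1=1, M2=0, M3=1, M4=1, M5=0, M6=1, M7=0, giving Y=0. Observed 1.
Test 1: faults giving observed 1 are {M1 stuck-at-0, M3 stuck-at-0, M4 stuck-at-0, M6 stuck-at-0, M7 stuck-at-1}.
Test 2 (P=1, Q=0, R=1, S=1, T=1): fault-free M1=0, M2=1, M3=1, M4=1, M5=1, M6=1, M7=0 → 0; observed 0. Eliminates M3 stuck-at-0, M4 stuck-at-0, M6 stuck-at-0, M7 stuck-at-1.
Only M1 stuck-at-0 is consistent with every test.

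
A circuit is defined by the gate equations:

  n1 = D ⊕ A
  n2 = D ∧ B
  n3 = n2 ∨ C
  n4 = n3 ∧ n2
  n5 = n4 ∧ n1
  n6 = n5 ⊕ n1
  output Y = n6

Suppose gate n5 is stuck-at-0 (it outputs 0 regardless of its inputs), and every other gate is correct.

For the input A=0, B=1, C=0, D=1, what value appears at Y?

Propagate with n5 forced: n1=1, n2=1, n3=1, n4=1, n5=0 [stuck-at-0], n6=1.
So Y = 1. (Without the fault it would be 0.)

1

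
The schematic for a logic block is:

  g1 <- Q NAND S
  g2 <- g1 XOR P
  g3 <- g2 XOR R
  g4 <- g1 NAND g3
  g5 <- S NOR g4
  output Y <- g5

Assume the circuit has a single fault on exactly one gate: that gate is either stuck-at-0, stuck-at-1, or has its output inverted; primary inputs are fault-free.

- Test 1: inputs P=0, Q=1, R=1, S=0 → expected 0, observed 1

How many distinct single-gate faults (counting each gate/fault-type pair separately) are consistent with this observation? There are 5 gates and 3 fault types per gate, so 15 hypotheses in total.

Fault-free: g1=1, g2=1, g3=0, g4=1, g5=0 → 0. Observed 1.
  g1: none of the 3 fault types match ✗
  g2: stuck-at-0, inverted output ✓; others ✗
  g3: stuck-at-1, inverted output ✓; others ✗
  g4: stuck-at-0, inverted output ✓; others ✗
  g5: stuck-at-1, inverted output ✓; others ✗
Consistent faults: {g2 stuck-at-0, g2 inverted output, g3 stuck-at-1, g3 inverted output, g4 stuck-at-0, g4 inverted output, g5 stuck-at-1, g5 inverted output} — 8 in all.

8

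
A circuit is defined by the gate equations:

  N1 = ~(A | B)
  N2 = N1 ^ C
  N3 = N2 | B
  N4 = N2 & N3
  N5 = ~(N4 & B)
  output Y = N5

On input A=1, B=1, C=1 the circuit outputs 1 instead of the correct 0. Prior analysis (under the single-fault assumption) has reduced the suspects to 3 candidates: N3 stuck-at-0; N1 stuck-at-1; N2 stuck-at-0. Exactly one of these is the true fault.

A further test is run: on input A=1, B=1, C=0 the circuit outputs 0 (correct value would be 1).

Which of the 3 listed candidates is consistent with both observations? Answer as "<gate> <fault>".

Evaluate each candidate on input A=1, B=1, C=0:
  N3 stuck-at-0: N1=0, N2=0, N3=0 [stuck-at-0], N4=0, N5=1 → 1 — eliminated
  N1 stuck-at-1: N1=1 [stuck-at-1], N2=1, N3=1, N4=1, N5=0 → 0 — matches
  N2 stuck-at-0: N1=0, N2=0 [stuck-at-0], N3=1, N4=0, N5=1 → 1 — eliminated
Only N1 stuck-at-1 reproduces the observed 0.

N1 stuck-at-1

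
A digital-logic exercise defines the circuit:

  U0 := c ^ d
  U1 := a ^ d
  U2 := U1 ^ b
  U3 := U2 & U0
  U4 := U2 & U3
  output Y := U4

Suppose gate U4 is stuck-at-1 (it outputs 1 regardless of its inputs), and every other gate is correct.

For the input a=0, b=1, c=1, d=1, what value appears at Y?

1

Propagate with U4 forced: U0=0, U1=1, U2=0, U3=0, U4=1 [stuck-at-1].
So Y = 1. (Without the fault it would be 0.)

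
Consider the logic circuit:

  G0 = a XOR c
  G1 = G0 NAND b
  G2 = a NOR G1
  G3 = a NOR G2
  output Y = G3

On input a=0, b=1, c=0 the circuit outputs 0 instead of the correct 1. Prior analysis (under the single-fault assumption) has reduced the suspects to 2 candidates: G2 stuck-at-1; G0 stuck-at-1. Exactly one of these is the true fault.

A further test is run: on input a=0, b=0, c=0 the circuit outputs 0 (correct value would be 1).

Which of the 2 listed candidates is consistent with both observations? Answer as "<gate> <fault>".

Evaluate each candidate on input a=0, b=0, c=0:
  G2 stuck-at-1: G0=0, G1=1, G2=1 [stuck-at-1], G3=0 → 0 — matches
  G0 stuck-at-1: G0=1 [stuck-at-1], G1=1, G2=0, G3=1 → 1 — eliminated
Only G2 stuck-at-1 reproduces the observed 0.

G2 stuck-at-1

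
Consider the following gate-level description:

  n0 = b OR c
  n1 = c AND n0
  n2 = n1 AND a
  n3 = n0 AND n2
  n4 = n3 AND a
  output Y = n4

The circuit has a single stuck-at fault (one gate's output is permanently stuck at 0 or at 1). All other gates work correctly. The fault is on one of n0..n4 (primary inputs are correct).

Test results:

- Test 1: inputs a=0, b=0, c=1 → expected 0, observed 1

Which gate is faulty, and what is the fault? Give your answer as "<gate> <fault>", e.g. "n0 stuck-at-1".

Fault-free values for test 1 (a=0, b=0, c=1): n0=1, n1=1, n2=0, n3=0, n4=0, giving Y=0. Observed 1.
Test 1: faults giving observed 1 are {n4 stuck-at-1}.
Only n4 stuck-at-1 is consistent with every test.

n4 stuck-at-1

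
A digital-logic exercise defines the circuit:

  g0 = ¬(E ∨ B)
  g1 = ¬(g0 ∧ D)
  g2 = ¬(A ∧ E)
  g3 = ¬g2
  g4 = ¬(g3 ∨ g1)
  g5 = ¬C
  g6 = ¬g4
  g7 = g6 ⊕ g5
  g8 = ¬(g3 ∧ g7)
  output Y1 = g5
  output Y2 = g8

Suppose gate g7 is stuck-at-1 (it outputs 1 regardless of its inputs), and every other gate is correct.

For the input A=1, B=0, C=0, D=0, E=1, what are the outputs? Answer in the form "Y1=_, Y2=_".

Y1=1, Y2=0

Propagate with g7 forced: g0=0, g1=1, g2=0, g3=1, g4=0, g5=1, g6=1, g7=1 [stuck-at-1], g8=0.
So the outputs are Y1=1, Y2=0. (Without the fault they would be Y1=1, Y2=1.)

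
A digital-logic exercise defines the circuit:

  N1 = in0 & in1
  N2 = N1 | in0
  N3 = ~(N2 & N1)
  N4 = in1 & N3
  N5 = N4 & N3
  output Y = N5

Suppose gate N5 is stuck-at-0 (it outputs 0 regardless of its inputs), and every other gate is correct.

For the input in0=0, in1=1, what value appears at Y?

Propagate with N5 forced: N1=0, N2=0, N3=1, N4=1, N5=0 [stuck-at-0].
So Y = 0. (Without the fault it would be 1.)

0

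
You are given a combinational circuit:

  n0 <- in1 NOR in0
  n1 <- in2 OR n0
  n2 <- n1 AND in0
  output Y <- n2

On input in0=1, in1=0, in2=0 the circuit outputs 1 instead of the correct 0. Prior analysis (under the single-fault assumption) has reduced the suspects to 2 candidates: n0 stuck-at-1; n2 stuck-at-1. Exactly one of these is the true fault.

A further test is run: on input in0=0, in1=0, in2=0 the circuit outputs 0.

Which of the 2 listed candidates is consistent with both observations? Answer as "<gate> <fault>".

Evaluate each candidate on input in0=0, in1=0, in2=0:
  n0 stuck-at-1: n0=1 [stuck-at-1], n1=1, n2=0 → 0 — matches
  n2 stuck-at-1: n0=1, n1=1, n2=1 [stuck-at-1] → 1 — eliminated
Only n0 stuck-at-1 reproduces the observed 0.

n0 stuck-at-1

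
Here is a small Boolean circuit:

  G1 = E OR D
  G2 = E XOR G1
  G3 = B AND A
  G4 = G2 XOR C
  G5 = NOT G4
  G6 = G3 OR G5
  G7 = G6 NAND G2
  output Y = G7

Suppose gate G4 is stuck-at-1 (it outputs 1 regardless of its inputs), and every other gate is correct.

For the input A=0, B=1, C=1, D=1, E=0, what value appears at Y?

Propagate with G4 forced: G1=1, G2=1, G3=0, G4=1 [stuck-at-1], G5=0, G6=0, G7=1.
So Y = 1. (Without the fault it would be 0.)

1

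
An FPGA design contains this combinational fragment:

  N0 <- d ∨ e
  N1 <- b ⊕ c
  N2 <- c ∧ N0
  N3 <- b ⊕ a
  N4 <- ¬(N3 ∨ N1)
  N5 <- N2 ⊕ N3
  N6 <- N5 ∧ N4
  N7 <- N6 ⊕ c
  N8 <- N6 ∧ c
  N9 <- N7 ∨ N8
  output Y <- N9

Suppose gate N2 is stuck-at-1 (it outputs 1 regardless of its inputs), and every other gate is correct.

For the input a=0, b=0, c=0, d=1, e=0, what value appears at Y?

Propagate with N2 forced: N0=1, N1=0, N2=1 [stuck-at-1], N3=0, N4=1, N5=1, N6=1, N7=1, N8=0, N9=1.
So Y = 1. (Without the fault it would be 0.)

1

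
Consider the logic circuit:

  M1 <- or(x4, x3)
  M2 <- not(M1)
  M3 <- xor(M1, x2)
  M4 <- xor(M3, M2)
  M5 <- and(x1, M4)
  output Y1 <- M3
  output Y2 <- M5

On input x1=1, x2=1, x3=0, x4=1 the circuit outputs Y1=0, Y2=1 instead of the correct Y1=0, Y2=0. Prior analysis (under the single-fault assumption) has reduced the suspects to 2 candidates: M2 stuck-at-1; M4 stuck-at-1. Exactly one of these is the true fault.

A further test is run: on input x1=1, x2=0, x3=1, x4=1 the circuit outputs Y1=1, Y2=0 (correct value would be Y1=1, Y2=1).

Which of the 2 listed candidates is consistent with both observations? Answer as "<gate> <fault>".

Evaluate each candidate on input x1=1, x2=0, x3=1, x4=1:
  M2 stuck-at-1: M1=1, M2=1 [stuck-at-1], M3=1, M4=0, M5=0 → Y1=1, Y2=0 — matches
  M4 stuck-at-1: M1=1, M2=0, M3=1, M4=1 [stuck-at-1], M5=1 → Y1=1, Y2=1 — eliminated
Only M2 stuck-at-1 reproduces the observed Y1=1, Y2=0.

M2 stuck-at-1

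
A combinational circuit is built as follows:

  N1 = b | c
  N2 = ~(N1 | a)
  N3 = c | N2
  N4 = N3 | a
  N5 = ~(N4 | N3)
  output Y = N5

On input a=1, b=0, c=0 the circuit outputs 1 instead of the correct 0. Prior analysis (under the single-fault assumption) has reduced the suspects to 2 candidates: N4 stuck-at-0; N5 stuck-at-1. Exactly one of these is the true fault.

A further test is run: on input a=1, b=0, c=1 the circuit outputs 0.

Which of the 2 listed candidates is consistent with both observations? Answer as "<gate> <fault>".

Evaluate each candidate on input a=1, b=0, c=1:
  N4 stuck-at-0: N1=1, N2=0, N3=1, N4=0 [stuck-at-0], N5=0 → 0 — matches
  N5 stuck-at-1: N1=1, N2=0, N3=1, N4=1, N5=1 [stuck-at-1] → 1 — eliminated
Only N4 stuck-at-0 reproduces the observed 0.

N4 stuck-at-0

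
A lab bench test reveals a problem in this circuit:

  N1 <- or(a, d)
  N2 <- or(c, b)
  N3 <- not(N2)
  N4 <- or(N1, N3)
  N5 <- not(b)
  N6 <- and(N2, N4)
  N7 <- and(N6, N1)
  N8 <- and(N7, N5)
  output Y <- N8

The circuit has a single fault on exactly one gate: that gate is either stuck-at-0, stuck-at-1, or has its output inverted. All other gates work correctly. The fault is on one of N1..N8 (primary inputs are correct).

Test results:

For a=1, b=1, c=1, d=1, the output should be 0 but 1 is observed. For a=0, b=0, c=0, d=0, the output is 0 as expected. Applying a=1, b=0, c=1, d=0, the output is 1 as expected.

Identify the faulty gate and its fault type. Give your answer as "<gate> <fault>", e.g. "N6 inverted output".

Fault-free values for test 1 (a=1, b=1, c=1, d=1): N1=1, N2=1, N3=0, N4=1, N5=0, N6=1, N7=1, N8=0, giving Y=0. Observed 1.
Test 1: faults giving observed 1 are {N5 stuck-at-1, N5 inverted output, N8 stuck-at-1, N8 inverted output}.
Test 2 (a=0, b=0, c=0, d=0): fault-free N1=0, N2=0, N3=1, N4=1, N5=1, N6=0, N7=0, N8=0 → 0; observed 0. Eliminates N8 stuck-at-1, N8 inverted output.
Test 3 (a=1, b=0, c=1, d=0): fault-free N1=1, N2=1, N3=0, N4=1, N5=1, N6=1, N7=1, N8=1 → 1; observed 1. Eliminates N5 inverted output.
Only N5 stuck-at-1 is consistent with every test.

N5 stuck-at-1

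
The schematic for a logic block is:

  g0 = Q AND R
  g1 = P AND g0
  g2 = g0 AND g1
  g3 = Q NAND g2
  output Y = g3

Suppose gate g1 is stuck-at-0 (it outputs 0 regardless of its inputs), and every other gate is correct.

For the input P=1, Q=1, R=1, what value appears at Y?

Propagate with g1 forced: g0=1, g1=0 [stuck-at-0], g2=0, g3=1.
So Y = 1. (Without the fault it would be 0.)

1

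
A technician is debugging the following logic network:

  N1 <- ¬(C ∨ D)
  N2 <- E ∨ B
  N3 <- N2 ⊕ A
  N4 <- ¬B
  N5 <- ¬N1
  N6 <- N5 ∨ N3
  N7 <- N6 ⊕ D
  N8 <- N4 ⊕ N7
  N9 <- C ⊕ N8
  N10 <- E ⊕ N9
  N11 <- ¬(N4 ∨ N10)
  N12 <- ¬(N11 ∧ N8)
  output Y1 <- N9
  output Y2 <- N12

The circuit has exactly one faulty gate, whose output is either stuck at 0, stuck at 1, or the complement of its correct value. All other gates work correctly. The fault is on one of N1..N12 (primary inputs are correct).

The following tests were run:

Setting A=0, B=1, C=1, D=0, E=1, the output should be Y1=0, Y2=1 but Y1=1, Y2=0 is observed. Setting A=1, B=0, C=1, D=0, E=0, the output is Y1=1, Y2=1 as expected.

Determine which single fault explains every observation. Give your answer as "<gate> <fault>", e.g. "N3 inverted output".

N9 stuck-at-1

Fault-free values for test 1 (A=0, B=1, C=1, D=0, E=1): N1=0, N2=1, N3=1, N4=0, N5=1, N6=1, N7=1, N8=1, N9=0, N10=1, N11=0, N12=1, giving Y1=0, Y2=1. Observed Y1=1, Y2=0.
Test 1: faults giving observed Y1=1, Y2=0 are {N9 stuck-at-1, N9 inverted output}.
Test 2 (A=1, B=0, C=1, D=0, E=0): fault-free N1=0, N2=0, N3=1, N4=1, N5=1, N6=1, N7=1, N8=0, N9=1, N10=1, N11=0, N12=1 → Y1=1, Y2=1; observed Y1=1, Y2=1. Eliminates N9 inverted output.
Only N9 stuck-at-1 is consistent with every test.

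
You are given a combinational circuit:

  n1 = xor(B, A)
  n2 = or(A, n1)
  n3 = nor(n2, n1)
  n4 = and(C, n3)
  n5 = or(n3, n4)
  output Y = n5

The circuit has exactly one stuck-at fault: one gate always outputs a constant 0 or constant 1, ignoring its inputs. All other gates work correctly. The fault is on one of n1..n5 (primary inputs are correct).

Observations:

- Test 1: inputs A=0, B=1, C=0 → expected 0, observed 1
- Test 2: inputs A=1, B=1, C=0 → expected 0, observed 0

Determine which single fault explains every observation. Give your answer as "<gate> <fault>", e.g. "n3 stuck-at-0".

Fault-free values for test 1 (A=0, B=1, C=0): n1=1, n2=1, n3=0, n4=0, n5=0, giving Y=0. Observed 1.
Test 1: faults giving observed 1 are {n1 stuck-at-0, n3 stuck-at-1, n4 stuck-at-1, n5 stuck-at-1}.
Test 2 (A=1, B=1, C=0): fault-free n1=0, n2=1, n3=0, n4=0, n5=0 → 0; observed 0. Eliminates n3 stuck-at-1, n4 stuck-at-1, n5 stuck-at-1.
Only n1 stuck-at-0 is consistent with every test.

n1 stuck-at-0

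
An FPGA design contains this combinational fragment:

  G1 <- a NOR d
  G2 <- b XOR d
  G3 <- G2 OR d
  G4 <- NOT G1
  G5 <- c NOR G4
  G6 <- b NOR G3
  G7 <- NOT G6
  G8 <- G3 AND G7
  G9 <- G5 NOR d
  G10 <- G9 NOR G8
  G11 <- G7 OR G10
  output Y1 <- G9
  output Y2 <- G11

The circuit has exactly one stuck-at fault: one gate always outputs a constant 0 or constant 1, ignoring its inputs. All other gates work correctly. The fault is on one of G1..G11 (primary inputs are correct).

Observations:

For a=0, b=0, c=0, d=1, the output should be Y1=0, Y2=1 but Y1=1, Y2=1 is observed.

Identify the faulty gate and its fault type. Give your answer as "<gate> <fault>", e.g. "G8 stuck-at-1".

G9 stuck-at-1

Fault-free values for test 1 (a=0, b=0, c=0, d=1): G1=0, G2=1, G3=1, G4=1, G5=0, G6=0, G7=1, G8=1, G9=0, G10=0, G11=1, giving Y1=0, Y2=1. Observed Y1=1, Y2=1.
Test 1: faults giving observed Y1=1, Y2=1 are {G9 stuck-at-1}.
Only G9 stuck-at-1 is consistent with every test.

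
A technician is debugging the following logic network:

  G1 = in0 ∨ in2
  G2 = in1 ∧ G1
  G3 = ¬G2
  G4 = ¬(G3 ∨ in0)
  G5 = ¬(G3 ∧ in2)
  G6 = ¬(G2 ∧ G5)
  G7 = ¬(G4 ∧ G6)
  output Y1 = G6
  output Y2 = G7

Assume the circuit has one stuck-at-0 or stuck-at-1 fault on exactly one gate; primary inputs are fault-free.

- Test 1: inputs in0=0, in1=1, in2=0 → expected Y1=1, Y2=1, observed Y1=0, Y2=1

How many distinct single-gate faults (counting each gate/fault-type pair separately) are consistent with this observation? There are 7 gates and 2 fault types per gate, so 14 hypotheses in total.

Fault-free: G1=0, G2=0, G3=1, G4=0, G5=1, G6=1, G7=1 → Y1=1, Y2=1. Observed Y1=0, Y2=1.
  G1 stuck-at-0: output Y1=1, Y2=1 ✗
  G1 stuck-at-1: output Y1=0, Y2=1 ✓
  G2 stuck-at-0: output Y1=1, Y2=1 ✗
  G2 stuck-at-1: output Y1=0, Y2=1 ✓
  G3 stuck-at-0: output Y1=1, Y2=0 ✗
  G3 stuck-at-1: output Y1=1, Y2=1 ✗
  G4 stuck-at-0: output Y1=1, Y2=1 ✗
  G4 stuck-at-1: output Y1=1, Y2=0 ✗
  G5 stuck-at-0: output Y1=1, Y2=1 ✗
  G5 stuck-at-1: output Y1=1, Y2=1 ✗
  G6 stuck-at-0: output Y1=0, Y2=1 ✓
  G6 stuck-at-1: output Y1=1, Y2=1 ✗
  G7 stuck-at-0: output Y1=1, Y2=0 ✗
  G7 stuck-at-1: output Y1=1, Y2=1 ✗
Consistent faults: {G1 stuck-at-1, G2 stuck-at-1, G6 stuck-at-0} — 3 in all.

3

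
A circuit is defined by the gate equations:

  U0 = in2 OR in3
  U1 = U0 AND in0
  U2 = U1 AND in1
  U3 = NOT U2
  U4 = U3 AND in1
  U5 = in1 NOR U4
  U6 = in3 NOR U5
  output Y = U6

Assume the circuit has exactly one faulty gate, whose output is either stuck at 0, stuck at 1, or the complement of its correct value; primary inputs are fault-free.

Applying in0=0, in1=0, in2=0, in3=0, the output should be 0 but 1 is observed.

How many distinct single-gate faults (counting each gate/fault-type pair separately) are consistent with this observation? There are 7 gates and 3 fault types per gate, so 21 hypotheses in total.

6

Fault-free: U0=0, U1=0, U2=0, U3=1, U4=0, U5=1, U6=0 → 0. Observed 1.
  U0: none of the 3 fault types match ✗
  U1: none of the 3 fault types match ✗
  U2: none of the 3 fault types match ✗
  U3: none of the 3 fault types match ✗
  U4: stuck-at-1, inverted output ✓; others ✗
  U5: stuck-at-0, inverted output ✓; others ✗
  U6: stuck-at-1, inverted output ✓; others ✗
Consistent faults: {U4 stuck-at-1, U4 inverted output, U5 stuck-at-0, U5 inverted output, U6 stuck-at-1, U6 inverted output} — 6 in all.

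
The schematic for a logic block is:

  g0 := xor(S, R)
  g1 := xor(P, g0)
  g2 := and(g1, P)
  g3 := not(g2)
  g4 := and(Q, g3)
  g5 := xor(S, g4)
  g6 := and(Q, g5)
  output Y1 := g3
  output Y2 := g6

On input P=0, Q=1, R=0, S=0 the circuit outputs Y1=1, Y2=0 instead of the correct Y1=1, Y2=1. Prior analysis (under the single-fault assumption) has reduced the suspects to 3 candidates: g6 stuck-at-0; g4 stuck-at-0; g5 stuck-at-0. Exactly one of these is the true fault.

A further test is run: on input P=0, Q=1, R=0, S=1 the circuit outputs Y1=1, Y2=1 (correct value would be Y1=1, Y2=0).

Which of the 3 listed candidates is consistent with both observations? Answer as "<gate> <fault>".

g4 stuck-at-0

Evaluate each candidate on input P=0, Q=1, R=0, S=1:
  g6 stuck-at-0: g0=1, g1=1, g2=0, g3=1, g4=1, g5=0, g6=0 [stuck-at-0] → Y1=1, Y2=0 — eliminated
  g4 stuck-at-0: g0=1, g1=1, g2=0, g3=1, g4=0 [stuck-at-0], g5=1, g6=1 → Y1=1, Y2=1 — matches
  g5 stuck-at-0: g0=1, g1=1, g2=0, g3=1, g4=1, g5=0 [stuck-at-0], g6=0 → Y1=1, Y2=0 — eliminated
Only g4 stuck-at-0 reproduces the observed Y1=1, Y2=1.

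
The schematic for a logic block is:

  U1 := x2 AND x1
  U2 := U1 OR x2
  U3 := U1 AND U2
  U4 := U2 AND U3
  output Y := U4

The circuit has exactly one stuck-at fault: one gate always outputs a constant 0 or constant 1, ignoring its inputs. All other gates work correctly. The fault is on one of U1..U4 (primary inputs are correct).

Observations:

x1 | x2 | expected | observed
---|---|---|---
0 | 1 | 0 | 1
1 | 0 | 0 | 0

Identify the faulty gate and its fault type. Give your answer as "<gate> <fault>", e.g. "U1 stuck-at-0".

U3 stuck-at-1

Fault-free values for test 1 (x1=0, x2=1): U1=0, U2=1, U3=0, U4=0, giving Y=0. Observed 1.
Test 1: faults giving observed 1 are {U1 stuck-at-1, U3 stuck-at-1, U4 stuck-at-1}.
Test 2 (x1=1, x2=0): fault-free U1=0, U2=0, U3=0, U4=0 → 0; observed 0. Eliminates U1 stuck-at-1, U4 stuck-at-1.
Only U3 stuck-at-1 is consistent with every test.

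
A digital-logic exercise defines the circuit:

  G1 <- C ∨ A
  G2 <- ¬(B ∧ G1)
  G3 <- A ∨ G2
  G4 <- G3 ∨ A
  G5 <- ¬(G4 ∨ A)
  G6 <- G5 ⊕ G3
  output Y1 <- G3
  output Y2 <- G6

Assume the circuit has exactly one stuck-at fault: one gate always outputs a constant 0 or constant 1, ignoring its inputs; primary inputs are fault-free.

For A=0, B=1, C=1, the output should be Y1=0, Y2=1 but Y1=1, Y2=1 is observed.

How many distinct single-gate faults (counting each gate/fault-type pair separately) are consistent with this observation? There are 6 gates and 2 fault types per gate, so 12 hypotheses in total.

3

Fault-free: G1=1, G2=0, G3=0, G4=0, G5=1, G6=1 → Y1=0, Y2=1. Observed Y1=1, Y2=1.
  G1 stuck-at-0: output Y1=1, Y2=1 ✓
  G1 stuck-at-1: output Y1=0, Y2=1 ✗
  G2 stuck-at-0: output Y1=0, Y2=1 ✗
  G2 stuck-at-1: output Y1=1, Y2=1 ✓
  G3 stuck-at-0: output Y1=0, Y2=1 ✗
  G3 stuck-at-1: output Y1=1, Y2=1 ✓
  G4 stuck-at-0: output Y1=0, Y2=1 ✗
  G4 stuck-at-1: output Y1=0, Y2=0 ✗
  G5 stuck-at-0: output Y1=0, Y2=0 ✗
  G5 stuck-at-1: output Y1=0, Y2=1 ✗
  G6 stuck-at-0: output Y1=0, Y2=0 ✗
  G6 stuck-at-1: output Y1=0, Y2=1 ✗
Consistent faults: {G1 stuck-at-0, G2 stuck-at-1, G3 stuck-at-1} — 3 in all.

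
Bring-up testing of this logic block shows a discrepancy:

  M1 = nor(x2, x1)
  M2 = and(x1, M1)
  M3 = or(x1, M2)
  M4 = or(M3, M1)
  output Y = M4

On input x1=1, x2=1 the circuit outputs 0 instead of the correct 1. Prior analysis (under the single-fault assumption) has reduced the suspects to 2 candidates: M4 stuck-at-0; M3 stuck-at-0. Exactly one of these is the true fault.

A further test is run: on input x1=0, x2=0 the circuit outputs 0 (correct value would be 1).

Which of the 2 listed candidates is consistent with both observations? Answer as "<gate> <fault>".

M4 stuck-at-0

Evaluate each candidate on input x1=0, x2=0:
  M4 stuck-at-0: M1=1, M2=0, M3=0, M4=0 [stuck-at-0] → 0 — matches
  M3 stuck-at-0: M1=1, M2=0, M3=0 [stuck-at-0], M4=1 → 1 — eliminated
Only M4 stuck-at-0 reproduces the observed 0.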